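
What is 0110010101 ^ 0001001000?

XOR: 1 when bits differ
  0110010101
^ 0001001000
------------
  0111011101
Decimal: 405 ^ 72 = 477



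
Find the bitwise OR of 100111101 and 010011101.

OR: 1 when either bit is 1
  100111101
| 010011101
-----------
  110111101
Decimal: 317 | 157 = 445



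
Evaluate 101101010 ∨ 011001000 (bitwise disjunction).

OR: 1 when either bit is 1
  101101010
| 011001000
-----------
  111101010
Decimal: 362 | 200 = 490



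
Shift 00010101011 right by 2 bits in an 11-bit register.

Original: 00010101011 (decimal 171)
Shift right by 2 positions
Drop the 2 low bits; fill with zeros on the left
Result: 00000101010 (decimal 42)
Equivalent: 171 >> 2 = 171 ÷ 2^2 = 42



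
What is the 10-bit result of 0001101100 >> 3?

Original: 0001101100 (decimal 108)
Shift right by 3 positions
Drop the 3 low bits; fill with zeros on the left
Result: 0000001101 (decimal 13)
Equivalent: 108 >> 3 = 108 ÷ 2^3 = 13



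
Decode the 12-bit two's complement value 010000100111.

Binary: 010000100111
Sign bit: 0 (non-negative)
Read directly as an unsigned value:
010000100111 = 1024 + 32 + 4 + 2 + 1 = 1063
Value: 1063



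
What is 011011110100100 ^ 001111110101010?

XOR: 1 when bits differ
  011011110100100
^ 001111110101010
-----------------
  010100000001110
Decimal: 14244 ^ 8106 = 10254



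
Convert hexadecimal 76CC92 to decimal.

Expand by place value (powers of 16):
Digit values: C = 12
76CC92 = 7 × 16^5 + 6 × 16^4 + 12 × 16^3 + 12 × 16^2 + 9 × 16^1 + 2 × 16^0
= 7 × 1048576 + 6 × 65536 + 12 × 4096 + 12 × 256 + 9 × 16 + 2 × 1
= 7340032 + 393216 + 49152 + 3072 + 144 + 2
= 7785618



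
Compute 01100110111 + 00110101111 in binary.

Add column by column from the right: bit + bit + carry-in; write the sum mod 2, carry 1 when the sum is 2 or 3.
carry:  11001111110
        01100110111
+       00110101111
-------------------
       010011100110
(the carry out of the leftmost column, 0, becomes the leading bit)
Decimal check:
  01100110111 = 512 + 256 + 32 + 16 + 4 + 2 + 1 = 823
  00110101111 = 256 + 128 + 32 + 8 + 4 + 2 + 1 = 431
  823 + 431 = 1254, and 010011100110 = 1024 + 128 + 64 + 32 + 4 + 2 = 1254 ✓



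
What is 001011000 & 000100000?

AND: 1 only when both bits are 1
  001011000
& 000100000
-----------
  000000000
Decimal: 88 & 32 = 0



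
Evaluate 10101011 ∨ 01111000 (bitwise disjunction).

OR: 1 when either bit is 1
  10101011
| 01111000
----------
  11111011
Decimal: 171 | 120 = 251



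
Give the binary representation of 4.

Using repeated division by 2:
4 ÷ 2 = 2 remainder 0
2 ÷ 2 = 1 remainder 0
1 ÷ 2 = 0 remainder 1
Reading remainders bottom to top: 100



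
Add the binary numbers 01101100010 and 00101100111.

Add column by column from the right: bit + bit + carry-in; write the sum mod 2, carry 1 when the sum is 2 or 3.
carry:  11011001100
        01101100010
+       00101100111
-------------------
       010011001001
(the carry out of the leftmost column, 0, becomes the leading bit)
Decimal check:
  01101100010 = 512 + 256 + 64 + 32 + 2 = 866
  00101100111 = 256 + 64 + 32 + 4 + 2 + 1 = 359
  866 + 359 = 1225, and 010011001001 = 1024 + 128 + 64 + 8 + 1 = 1225 ✓



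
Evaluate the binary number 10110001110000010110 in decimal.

Sum of powers of 2 for each 1-bit:
2^1 + 2^2 + 2^4 + 2^10 + 2^11 + 2^12 + 2^16 + 2^17 + 2^19
= 2 + 4 + 16 + 1024 + 2048 + 4096 + 65536 + 131072 + 524288
= 728086



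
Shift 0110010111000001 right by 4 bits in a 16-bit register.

Original: 0110010111000001 (decimal 26049)
Shift right by 4 positions
Drop the 4 low bits; fill with zeros on the left
Result: 0000011001011100 (decimal 1628)
Equivalent: 26049 >> 4 = 26049 ÷ 2^4 = 1628



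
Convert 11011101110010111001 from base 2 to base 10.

Sum of powers of 2 for each 1-bit:
2^0 + 2^3 + 2^4 + 2^5 + 2^7 + 2^10 + 2^11 + 2^12 + 2^14 + 2^15 + 2^16 + 2^18 + 2^19
= 1 + 8 + 16 + 32 + 128 + 1024 + 2048 + 4096 + 16384 + 32768 + 65536 + 262144 + 524288
= 908473



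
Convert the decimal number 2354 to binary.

Using repeated division by 2:
2354 ÷ 2 = 1177 remainder 0
1177 ÷ 2 = 588 remainder 1
588 ÷ 2 = 294 remainder 0
294 ÷ 2 = 147 remainder 0
147 ÷ 2 = 73 remainder 1
73 ÷ 2 = 36 remainder 1
36 ÷ 2 = 18 remainder 0
18 ÷ 2 = 9 remainder 0
9 ÷ 2 = 4 remainder 1
4 ÷ 2 = 2 remainder 0
2 ÷ 2 = 1 remainder 0
1 ÷ 2 = 0 remainder 1
Reading remainders bottom to top: 100100110010



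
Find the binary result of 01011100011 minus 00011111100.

Method 1 - Direct subtraction (column by column from the right: bit − bit − borrow-in; if negative, add 2 and borrow 1 from the next column):
borrow: 01111111000
        01011100011
-       00011111100
-------------------
        00111100111

Method 2 - Add two's complement:
Two's complement of 00011111100: invert → 11100000011, add 1 → 11100000100
  01011100011
+ 11100000100
-------------
 100111100111  (end carry out of the top bit = 1)
Discarding the end carry: 00111100111
Decimal check:
  01011100011 = 512 + 128 + 64 + 32 + 2 + 1 = 739
  00011111100 = 128 + 64 + 32 + 16 + 8 + 4 = 252
  739 - 252 = 487, and 00111100111 = 256 + 128 + 64 + 32 + 4 + 2 + 1 = 487 ✓



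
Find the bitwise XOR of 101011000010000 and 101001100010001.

XOR: 1 when bits differ
  101011000010000
^ 101001100010001
-----------------
  000010100000001
Decimal: 22032 ^ 21265 = 1281



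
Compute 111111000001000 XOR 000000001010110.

XOR: 1 when bits differ
  111111000001000
^ 000000001010110
-----------------
  111111001011110
Decimal: 32264 ^ 86 = 32350



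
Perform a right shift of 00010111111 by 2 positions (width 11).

Original: 00010111111 (decimal 191)
Shift right by 2 positions
Drop the 2 low bits; fill with zeros on the left
Result: 00000101111 (decimal 47)
Equivalent: 191 >> 2 = 191 ÷ 2^2 = 47



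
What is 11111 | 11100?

OR: 1 when either bit is 1
  11111
| 11100
-------
  11111
Decimal: 31 | 28 = 31



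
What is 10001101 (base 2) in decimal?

Sum of powers of 2 for each 1-bit:
2^0 + 2^2 + 2^3 + 2^7
= 1 + 4 + 8 + 128
= 141



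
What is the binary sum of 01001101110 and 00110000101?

Add column by column from the right: bit + bit + carry-in; write the sum mod 2, carry 1 when the sum is 2 or 3.
carry:  00000011000
        01001101110
+       00110000101
-------------------
       001111110011
(the carry out of the leftmost column, 0, becomes the leading bit)
Decimal check:
  01001101110 = 512 + 64 + 32 + 8 + 4 + 2 = 622
  00110000101 = 256 + 128 + 4 + 1 = 389
  622 + 389 = 1011, and 001111110011 = 512 + 256 + 128 + 64 + 32 + 16 + 2 + 1 = 1011 ✓



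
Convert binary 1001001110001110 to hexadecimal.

Group into 4-bit nibbles from right:
  1001 = 9
  0011 = 3
  1000 = 8
  1110 = E
Result: 938E



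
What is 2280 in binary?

Using repeated division by 2:
2280 ÷ 2 = 1140 remainder 0
1140 ÷ 2 = 570 remainder 0
570 ÷ 2 = 285 remainder 0
285 ÷ 2 = 142 remainder 1
142 ÷ 2 = 71 remainder 0
71 ÷ 2 = 35 remainder 1
35 ÷ 2 = 17 remainder 1
17 ÷ 2 = 8 remainder 1
8 ÷ 2 = 4 remainder 0
4 ÷ 2 = 2 remainder 0
2 ÷ 2 = 1 remainder 0
1 ÷ 2 = 0 remainder 1
Reading remainders bottom to top: 100011101000



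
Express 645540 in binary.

Using repeated division by 2:
645540 ÷ 2 = 322770 remainder 0
322770 ÷ 2 = 161385 remainder 0
161385 ÷ 2 = 80692 remainder 1
80692 ÷ 2 = 40346 remainder 0
40346 ÷ 2 = 20173 remainder 0
20173 ÷ 2 = 10086 remainder 1
10086 ÷ 2 = 5043 remainder 0
5043 ÷ 2 = 2521 remainder 1
2521 ÷ 2 = 1260 remainder 1
1260 ÷ 2 = 630 remainder 0
630 ÷ 2 = 315 remainder 0
315 ÷ 2 = 157 remainder 1
157 ÷ 2 = 78 remainder 1
78 ÷ 2 = 39 remainder 0
39 ÷ 2 = 19 remainder 1
19 ÷ 2 = 9 remainder 1
9 ÷ 2 = 4 remainder 1
4 ÷ 2 = 2 remainder 0
2 ÷ 2 = 1 remainder 0
1 ÷ 2 = 0 remainder 1
Reading remainders bottom to top: 10011101100110100100



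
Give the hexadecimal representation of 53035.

Using repeated division by 16 (digits 10–15 are A–F):
53035 ÷ 16 = 3314 remainder 11 (B)
3314 ÷ 16 = 207 remainder 2
207 ÷ 16 = 12 remainder 15 (F)
12 ÷ 16 = 0 remainder 12 (C)
Reading remainders bottom to top: CF2B



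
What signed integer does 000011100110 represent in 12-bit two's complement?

Binary: 000011100110
Sign bit: 0 (non-negative)
Read directly as an unsigned value:
000011100110 = 128 + 64 + 32 + 4 + 2 = 230
Value: 230



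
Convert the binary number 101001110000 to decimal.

Sum of powers of 2 for each 1-bit:
2^4 + 2^5 + 2^6 + 2^9 + 2^11
= 16 + 32 + 64 + 512 + 2048
= 2672



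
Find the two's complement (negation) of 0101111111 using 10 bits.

Original: 0101111111
Step 1 - Invert all bits: 1010000000
Step 2 - Add 1: 1010000001
Verification: 0101111111 + 1010000001 = 10000000000; discarding the end carry (carry out of the top bit) leaves the 10-bit value 0000000000, as required for x + (-x)



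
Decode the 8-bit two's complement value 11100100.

Binary: 11100100
Sign bit: 1 (negative)
Invert: 00011011
Add 1:  00011100
Magnitude: 00011100 = 16 + 8 + 4 = 28
Value: -28



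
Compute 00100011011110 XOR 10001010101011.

XOR: 1 when bits differ
  00100011011110
^ 10001010101011
----------------
  10101001110101
Decimal: 2270 ^ 8875 = 10869



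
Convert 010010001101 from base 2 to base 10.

Sum of powers of 2 for each 1-bit:
2^0 + 2^2 + 2^3 + 2^7 + 2^10
= 1 + 4 + 8 + 128 + 1024
= 1165



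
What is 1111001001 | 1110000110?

OR: 1 when either bit is 1
  1111001001
| 1110000110
------------
  1111001111
Decimal: 969 | 902 = 975



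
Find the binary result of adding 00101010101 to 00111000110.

Add column by column from the right: bit + bit + carry-in; write the sum mod 2, carry 1 when the sum is 2 or 3.
carry:  01110001000
        00101010101
+       00111000110
-------------------
       001100011011
(the carry out of the leftmost column, 0, becomes the leading bit)
Decimal check:
  00101010101 = 256 + 64 + 16 + 4 + 1 = 341
  00111000110 = 256 + 128 + 64 + 4 + 2 = 454
  341 + 454 = 795, and 001100011011 = 512 + 256 + 16 + 8 + 2 + 1 = 795 ✓



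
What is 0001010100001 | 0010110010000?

OR: 1 when either bit is 1
  0001010100001
| 0010110010000
---------------
  0011110110001
Decimal: 673 | 1424 = 1969



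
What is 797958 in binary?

Using repeated division by 2:
797958 ÷ 2 = 398979 remainder 0
398979 ÷ 2 = 199489 remainder 1
199489 ÷ 2 = 99744 remainder 1
99744 ÷ 2 = 49872 remainder 0
49872 ÷ 2 = 24936 remainder 0
24936 ÷ 2 = 12468 remainder 0
12468 ÷ 2 = 6234 remainder 0
6234 ÷ 2 = 3117 remainder 0
3117 ÷ 2 = 1558 remainder 1
1558 ÷ 2 = 779 remainder 0
779 ÷ 2 = 389 remainder 1
389 ÷ 2 = 194 remainder 1
194 ÷ 2 = 97 remainder 0
97 ÷ 2 = 48 remainder 1
48 ÷ 2 = 24 remainder 0
24 ÷ 2 = 12 remainder 0
12 ÷ 2 = 6 remainder 0
6 ÷ 2 = 3 remainder 0
3 ÷ 2 = 1 remainder 1
1 ÷ 2 = 0 remainder 1
Reading remainders bottom to top: 11000010110100000110



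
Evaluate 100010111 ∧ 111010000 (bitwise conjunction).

AND: 1 only when both bits are 1
  100010111
& 111010000
-----------
  100010000
Decimal: 279 & 464 = 272



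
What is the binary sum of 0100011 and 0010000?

Add column by column from the right: bit + bit + carry-in; write the sum mod 2, carry 1 when the sum is 2 or 3.
carry:  0000000
        0100011
+       0010000
---------------
       00110011
(the carry out of the leftmost column, 0, becomes the leading bit)
Decimal check:
  0100011 = 32 + 2 + 1 = 35
  0010000 = 16
  35 + 16 = 51, and 00110011 = 32 + 16 + 2 + 1 = 51 ✓



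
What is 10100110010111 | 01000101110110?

OR: 1 when either bit is 1
  10100110010111
| 01000101110110
----------------
  11100111110111
Decimal: 10647 | 4470 = 14839



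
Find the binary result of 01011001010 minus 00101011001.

Method 1 - Direct subtraction (column by column from the right: bit − bit − borrow-in; if negative, add 2 and borrow 1 from the next column):
borrow: 01011100010
        01011001010
-       00101011001
-------------------
        00101110001

Method 2 - Add two's complement:
Two's complement of 00101011001: invert → 11010100110, add 1 → 11010100111
  01011001010
+ 11010100111
-------------
 100101110001  (end carry out of the top bit = 1)
Discarding the end carry: 00101110001
Decimal check:
  01011001010 = 512 + 128 + 64 + 8 + 2 = 714
  00101011001 = 256 + 64 + 16 + 8 + 1 = 345
  714 - 345 = 369, and 00101110001 = 256 + 64 + 32 + 16 + 1 = 369 ✓



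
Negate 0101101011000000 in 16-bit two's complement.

Original: 0101101011000000
Step 1 - Invert all bits: 1010010100111111
Step 2 - Add 1: 1010010101000000
Verification: 0101101011000000 + 1010010101000000 = 10000000000000000; discarding the end carry (carry out of the top bit) leaves the 16-bit value 0000000000000000, as required for x + (-x)



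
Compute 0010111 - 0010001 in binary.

Method 1 - Direct subtraction (column by column from the right: bit − bit − borrow-in; if negative, add 2 and borrow 1 from the next column):
borrow: 0000000
        0010111
-       0010001
---------------
        0000110

Method 2 - Add two's complement:
Two's complement of 0010001: invert → 1101110, add 1 → 1101111
  0010111
+ 1101111
---------
 10000110  (end carry out of the top bit = 1)
Discarding the end carry: 0000110
Decimal check:
  0010111 = 16 + 4 + 2 + 1 = 23
  0010001 = 16 + 1 = 17
  23 - 17 = 6, and 0000110 = 4 + 2 = 6 ✓



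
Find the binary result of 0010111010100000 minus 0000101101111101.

Method 1 - Direct subtraction (column by column from the right: bit − bit − borrow-in; if negative, add 2 and borrow 1 from the next column):
borrow: 0000011011111110
        0010111010100000
-       0000101101111101
------------------------
        0010001100100011

Method 2 - Add two's complement:
Two's complement of 0000101101111101: invert → 1111010010000010, add 1 → 1111010010000011
  0010111010100000
+ 1111010010000011
------------------
 10010001100100011  (end carry out of the top bit = 1)
Discarding the end carry: 0010001100100011
Decimal check:
  0010111010100000 = 8192 + 2048 + 1024 + 512 + 128 + 32 = 11936
  0000101101111101 = 2048 + 512 + 256 + 64 + 32 + 16 + 8 + 4 + 1 = 2941
  11936 - 2941 = 8995, and 0010001100100011 = 8192 + 512 + 256 + 32 + 2 + 1 = 8995 ✓



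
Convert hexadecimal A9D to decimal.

Expand by place value (powers of 16):
Digit values: A = 10, D = 13
A9D = 10 × 16^2 + 9 × 16^1 + 13 × 16^0
= 10 × 256 + 9 × 16 + 13 × 1
= 2560 + 144 + 13
= 2717



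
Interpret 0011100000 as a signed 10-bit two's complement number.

Binary: 0011100000
Sign bit: 0 (non-negative)
Read directly as an unsigned value:
0011100000 = 128 + 64 + 32 = 224
Value: 224



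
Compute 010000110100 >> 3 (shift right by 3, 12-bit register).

Original: 010000110100 (decimal 1076)
Shift right by 3 positions
Drop the 3 low bits; fill with zeros on the left
Result: 000010000110 (decimal 134)
Equivalent: 1076 >> 3 = 1076 ÷ 2^3 = 134



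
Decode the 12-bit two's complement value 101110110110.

Binary: 101110110110
Sign bit: 1 (negative)
Invert: 010001001001
Add 1:  010001001010
Magnitude: 010001001010 = 1024 + 64 + 8 + 2 = 1098
Value: -1098



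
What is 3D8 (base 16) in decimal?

Expand by place value (powers of 16):
Digit values: D = 13
3D8 = 3 × 16^2 + 13 × 16^1 + 8 × 16^0
= 3 × 256 + 13 × 16 + 8 × 1
= 768 + 208 + 8
= 984



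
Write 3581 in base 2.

Using repeated division by 2:
3581 ÷ 2 = 1790 remainder 1
1790 ÷ 2 = 895 remainder 0
895 ÷ 2 = 447 remainder 1
447 ÷ 2 = 223 remainder 1
223 ÷ 2 = 111 remainder 1
111 ÷ 2 = 55 remainder 1
55 ÷ 2 = 27 remainder 1
27 ÷ 2 = 13 remainder 1
13 ÷ 2 = 6 remainder 1
6 ÷ 2 = 3 remainder 0
3 ÷ 2 = 1 remainder 1
1 ÷ 2 = 0 remainder 1
Reading remainders bottom to top: 110111111101



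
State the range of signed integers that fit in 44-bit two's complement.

For 44-bit two's complement:
Minimum: -2^43 = -8796093022208
Maximum: 2^43 - 1 = 8796093022207



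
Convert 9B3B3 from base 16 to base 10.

Expand by place value (powers of 16):
Digit values: B = 11
9B3B3 = 9 × 16^4 + 11 × 16^3 + 3 × 16^2 + 11 × 16^1 + 3 × 16^0
= 9 × 65536 + 11 × 4096 + 3 × 256 + 11 × 16 + 3 × 1
= 589824 + 45056 + 768 + 176 + 3
= 635827



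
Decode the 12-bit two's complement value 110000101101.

Binary: 110000101101
Sign bit: 1 (negative)
Invert: 001111010010
Add 1:  001111010011
Magnitude: 001111010011 = 512 + 256 + 128 + 64 + 16 + 2 + 1 = 979
Value: -979



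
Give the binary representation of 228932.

Using repeated division by 2:
228932 ÷ 2 = 114466 remainder 0
114466 ÷ 2 = 57233 remainder 0
57233 ÷ 2 = 28616 remainder 1
28616 ÷ 2 = 14308 remainder 0
14308 ÷ 2 = 7154 remainder 0
7154 ÷ 2 = 3577 remainder 0
3577 ÷ 2 = 1788 remainder 1
1788 ÷ 2 = 894 remainder 0
894 ÷ 2 = 447 remainder 0
447 ÷ 2 = 223 remainder 1
223 ÷ 2 = 111 remainder 1
111 ÷ 2 = 55 remainder 1
55 ÷ 2 = 27 remainder 1
27 ÷ 2 = 13 remainder 1
13 ÷ 2 = 6 remainder 1
6 ÷ 2 = 3 remainder 0
3 ÷ 2 = 1 remainder 1
1 ÷ 2 = 0 remainder 1
Reading remainders bottom to top: 110111111001000100



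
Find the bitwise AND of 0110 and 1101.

AND: 1 only when both bits are 1
  0110
& 1101
------
  0100
Decimal: 6 & 13 = 4



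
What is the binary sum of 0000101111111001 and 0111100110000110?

Add column by column from the right: bit + bit + carry-in; write the sum mod 2, carry 1 when the sum is 2 or 3.
carry:  1111011100000000
        0000101111111001
+       0111100110000110
------------------------
       01000010101111111
(the carry out of the leftmost column, 0, becomes the leading bit)
Decimal check:
  0000101111111001 = 2048 + 512 + 256 + 128 + 64 + 32 + 16 + 8 + 1 = 3065
  0111100110000110 = 16384 + 8192 + 4096 + 2048 + 256 + 128 + 4 + 2 = 31110
  3065 + 31110 = 34175, and 01000010101111111 = 32768 + 1024 + 256 + 64 + 32 + 16 + 8 + 4 + 2 + 1 = 34175 ✓



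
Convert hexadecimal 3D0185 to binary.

Convert each hex digit to 4 bits:
  3 = 0011
  D = 1101
  0 = 0000
  1 = 0001
  8 = 1000
  5 = 0101
Concatenate: 001111010000000110000101



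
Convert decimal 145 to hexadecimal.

Using repeated division by 16 (digits 10–15 are A–F):
145 ÷ 16 = 9 remainder 1
9 ÷ 16 = 0 remainder 9
Reading remainders bottom to top: 91



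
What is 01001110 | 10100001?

OR: 1 when either bit is 1
  01001110
| 10100001
----------
  11101111
Decimal: 78 | 161 = 239



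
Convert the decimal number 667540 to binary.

Using repeated division by 2:
667540 ÷ 2 = 333770 remainder 0
333770 ÷ 2 = 166885 remainder 0
166885 ÷ 2 = 83442 remainder 1
83442 ÷ 2 = 41721 remainder 0
41721 ÷ 2 = 20860 remainder 1
20860 ÷ 2 = 10430 remainder 0
10430 ÷ 2 = 5215 remainder 0
5215 ÷ 2 = 2607 remainder 1
2607 ÷ 2 = 1303 remainder 1
1303 ÷ 2 = 651 remainder 1
651 ÷ 2 = 325 remainder 1
325 ÷ 2 = 162 remainder 1
162 ÷ 2 = 81 remainder 0
81 ÷ 2 = 40 remainder 1
40 ÷ 2 = 20 remainder 0
20 ÷ 2 = 10 remainder 0
10 ÷ 2 = 5 remainder 0
5 ÷ 2 = 2 remainder 1
2 ÷ 2 = 1 remainder 0
1 ÷ 2 = 0 remainder 1
Reading remainders bottom to top: 10100010111110010100



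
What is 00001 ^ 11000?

XOR: 1 when bits differ
  00001
^ 11000
-------
  11001
Decimal: 1 ^ 24 = 25



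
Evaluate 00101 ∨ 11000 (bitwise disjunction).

OR: 1 when either bit is 1
  00101
| 11000
-------
  11101
Decimal: 5 | 24 = 29



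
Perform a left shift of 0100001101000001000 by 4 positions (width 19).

Original: 0100001101000001000 (decimal 137736)
Shift left by 4 positions
Append 4 zeros on the right and drop the 4 high bits that overflow the 19-bit width
Result: 0011010000010000000 (decimal 106624)
Equivalent: 137736 << 4 = 137736 × 2^4 = 2203776, truncated to 19 bits = 106624



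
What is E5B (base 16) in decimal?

Expand by place value (powers of 16):
Digit values: E = 14, B = 11
E5B = 14 × 16^2 + 5 × 16^1 + 11 × 16^0
= 14 × 256 + 5 × 16 + 11 × 1
= 3584 + 80 + 11
= 3675



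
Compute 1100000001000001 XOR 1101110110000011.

XOR: 1 when bits differ
  1100000001000001
^ 1101110110000011
------------------
  0001110111000010
Decimal: 49217 ^ 56707 = 7618



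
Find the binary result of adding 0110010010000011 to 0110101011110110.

Add column by column from the right: bit + bit + carry-in; write the sum mod 2, carry 1 when the sum is 2 or 3.
carry:  1100000100001100
        0110010010000011
+       0110101011110110
------------------------
       01100111101111001
(the carry out of the leftmost column, 0, becomes the leading bit)
Decimal check:
  0110010010000011 = 16384 + 8192 + 1024 + 128 + 2 + 1 = 25731
  0110101011110110 = 16384 + 8192 + 2048 + 512 + 128 + 64 + 32 + 16 + 4 + 2 = 27382
  25731 + 27382 = 53113, and 01100111101111001 = 32768 + 16384 + 2048 + 1024 + 512 + 256 + 64 + 32 + 16 + 8 + 1 = 53113 ✓



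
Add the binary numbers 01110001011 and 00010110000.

Add column by column from the right: bit + bit + carry-in; write the sum mod 2, carry 1 when the sum is 2 or 3.
carry:  11100000000
        01110001011
+       00010110000
-------------------
       010000111011
(the carry out of the leftmost column, 0, becomes the leading bit)
Decimal check:
  01110001011 = 512 + 256 + 128 + 8 + 2 + 1 = 907
  00010110000 = 128 + 32 + 16 = 176
  907 + 176 = 1083, and 010000111011 = 1024 + 32 + 16 + 8 + 2 + 1 = 1083 ✓



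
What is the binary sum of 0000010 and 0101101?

Add column by column from the right: bit + bit + carry-in; write the sum mod 2, carry 1 when the sum is 2 or 3.
carry:  0000000
        0000010
+       0101101
---------------
       00101111
(the carry out of the leftmost column, 0, becomes the leading bit)
Decimal check:
  0000010 = 2
  0101101 = 32 + 8 + 4 + 1 = 45
  2 + 45 = 47, and 00101111 = 32 + 8 + 4 + 2 + 1 = 47 ✓



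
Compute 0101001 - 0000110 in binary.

Method 1 - Direct subtraction (column by column from the right: bit − bit − borrow-in; if negative, add 2 and borrow 1 from the next column):
borrow: 0001100
        0101001
-       0000110
---------------
        0100011

Method 2 - Add two's complement:
Two's complement of 0000110: invert → 1111001, add 1 → 1111010
  0101001
+ 1111010
---------
 10100011  (end carry out of the top bit = 1)
Discarding the end carry: 0100011
Decimal check:
  0101001 = 32 + 8 + 1 = 41
  0000110 = 4 + 2 = 6
  41 - 6 = 35, and 0100011 = 32 + 2 + 1 = 35 ✓



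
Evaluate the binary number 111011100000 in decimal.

Sum of powers of 2 for each 1-bit:
2^5 + 2^6 + 2^7 + 2^9 + 2^10 + 2^11
= 32 + 64 + 128 + 512 + 1024 + 2048
= 3808



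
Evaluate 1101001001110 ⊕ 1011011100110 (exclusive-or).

XOR: 1 when bits differ
  1101001001110
^ 1011011100110
---------------
  0110010101000
Decimal: 6734 ^ 5862 = 3240



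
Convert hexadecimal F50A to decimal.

Expand by place value (powers of 16):
Digit values: F = 15, A = 10
F50A = 15 × 16^3 + 5 × 16^2 + 0 × 16^1 + 10 × 16^0
= 15 × 4096 + 5 × 256 + 0 × 16 + 10 × 1
= 61440 + 1280 + 0 + 10
= 62730



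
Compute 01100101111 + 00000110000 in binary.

Add column by column from the right: bit + bit + carry-in; write the sum mod 2, carry 1 when the sum is 2 or 3.
carry:  00001000000
        01100101111
+       00000110000
-------------------
       001101011111
(the carry out of the leftmost column, 0, becomes the leading bit)
Decimal check:
  01100101111 = 512 + 256 + 32 + 8 + 4 + 2 + 1 = 815
  00000110000 = 32 + 16 = 48
  815 + 48 = 863, and 001101011111 = 512 + 256 + 64 + 16 + 8 + 4 + 2 + 1 = 863 ✓



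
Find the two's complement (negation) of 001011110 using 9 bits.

Original: 001011110
Step 1 - Invert all bits: 110100001
Step 2 - Add 1: 110100010
Verification: 001011110 + 110100010 = 1000000000; discarding the end carry (carry out of the top bit) leaves the 9-bit value 000000000, as required for x + (-x)



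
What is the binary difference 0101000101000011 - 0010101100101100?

Method 1 - Direct subtraction (column by column from the right: bit − bit − borrow-in; if negative, add 2 and borrow 1 from the next column):
borrow: 0101110001111000
        0101000101000011
-       0010101100101100
------------------------
        0010011000010111

Method 2 - Add two's complement:
Two's complement of 0010101100101100: invert → 1101010011010011, add 1 → 1101010011010100
  0101000101000011
+ 1101010011010100
------------------
 10010011000010111  (end carry out of the top bit = 1)
Discarding the end carry: 0010011000010111
Decimal check:
  0101000101000011 = 16384 + 4096 + 256 + 64 + 2 + 1 = 20803
  0010101100101100 = 8192 + 2048 + 512 + 256 + 32 + 8 + 4 = 11052
  20803 - 11052 = 9751, and 0010011000010111 = 8192 + 1024 + 512 + 16 + 4 + 2 + 1 = 9751 ✓



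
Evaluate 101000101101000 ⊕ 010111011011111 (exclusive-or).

XOR: 1 when bits differ
  101000101101000
^ 010111011011111
-----------------
  111111110110111
Decimal: 20840 ^ 11999 = 32695



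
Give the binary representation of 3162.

Using repeated division by 2:
3162 ÷ 2 = 1581 remainder 0
1581 ÷ 2 = 790 remainder 1
790 ÷ 2 = 395 remainder 0
395 ÷ 2 = 197 remainder 1
197 ÷ 2 = 98 remainder 1
98 ÷ 2 = 49 remainder 0
49 ÷ 2 = 24 remainder 1
24 ÷ 2 = 12 remainder 0
12 ÷ 2 = 6 remainder 0
6 ÷ 2 = 3 remainder 0
3 ÷ 2 = 1 remainder 1
1 ÷ 2 = 0 remainder 1
Reading remainders bottom to top: 110001011010



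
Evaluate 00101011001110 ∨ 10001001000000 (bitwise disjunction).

OR: 1 when either bit is 1
  00101011001110
| 10001001000000
----------------
  10101011001110
Decimal: 2766 | 8768 = 10958



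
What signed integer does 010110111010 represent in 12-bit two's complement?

Binary: 010110111010
Sign bit: 0 (non-negative)
Read directly as an unsigned value:
010110111010 = 1024 + 256 + 128 + 32 + 16 + 8 + 2 = 1466
Value: 1466



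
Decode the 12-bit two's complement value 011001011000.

Binary: 011001011000
Sign bit: 0 (non-negative)
Read directly as an unsigned value:
011001011000 = 1024 + 512 + 64 + 16 + 8 = 1624
Value: 1624



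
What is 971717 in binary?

Using repeated division by 2:
971717 ÷ 2 = 485858 remainder 1
485858 ÷ 2 = 242929 remainder 0
242929 ÷ 2 = 121464 remainder 1
121464 ÷ 2 = 60732 remainder 0
60732 ÷ 2 = 30366 remainder 0
30366 ÷ 2 = 15183 remainder 0
15183 ÷ 2 = 7591 remainder 1
7591 ÷ 2 = 3795 remainder 1
3795 ÷ 2 = 1897 remainder 1
1897 ÷ 2 = 948 remainder 1
948 ÷ 2 = 474 remainder 0
474 ÷ 2 = 237 remainder 0
237 ÷ 2 = 118 remainder 1
118 ÷ 2 = 59 remainder 0
59 ÷ 2 = 29 remainder 1
29 ÷ 2 = 14 remainder 1
14 ÷ 2 = 7 remainder 0
7 ÷ 2 = 3 remainder 1
3 ÷ 2 = 1 remainder 1
1 ÷ 2 = 0 remainder 1
Reading remainders bottom to top: 11101101001111000101



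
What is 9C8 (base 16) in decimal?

Expand by place value (powers of 16):
Digit values: C = 12
9C8 = 9 × 16^2 + 12 × 16^1 + 8 × 16^0
= 9 × 256 + 12 × 16 + 8 × 1
= 2304 + 192 + 8
= 2504



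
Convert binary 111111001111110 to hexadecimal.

Group into 4-bit nibbles from right:
  0111 = 7
  1110 = E
  0111 = 7
  1110 = E
Result: 7E7E



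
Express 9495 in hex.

Using repeated division by 16 (digits 10–15 are A–F):
9495 ÷ 16 = 593 remainder 7
593 ÷ 16 = 37 remainder 1
37 ÷ 16 = 2 remainder 5
2 ÷ 16 = 0 remainder 2
Reading remainders bottom to top: 2517



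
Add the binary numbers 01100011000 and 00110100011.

Add column by column from the right: bit + bit + carry-in; write the sum mod 2, carry 1 when the sum is 2 or 3.
carry:  11000000000
        01100011000
+       00110100011
-------------------
       010010111011
(the carry out of the leftmost column, 0, becomes the leading bit)
Decimal check:
  01100011000 = 512 + 256 + 16 + 8 = 792
  00110100011 = 256 + 128 + 32 + 2 + 1 = 419
  792 + 419 = 1211, and 010010111011 = 1024 + 128 + 32 + 16 + 8 + 2 + 1 = 1211 ✓



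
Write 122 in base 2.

Using repeated division by 2:
122 ÷ 2 = 61 remainder 0
61 ÷ 2 = 30 remainder 1
30 ÷ 2 = 15 remainder 0
15 ÷ 2 = 7 remainder 1
7 ÷ 2 = 3 remainder 1
3 ÷ 2 = 1 remainder 1
1 ÷ 2 = 0 remainder 1
Reading remainders bottom to top: 1111010



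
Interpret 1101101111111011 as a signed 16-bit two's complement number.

Binary: 1101101111111011
Sign bit: 1 (negative)
Invert: 0010010000000100
Add 1:  0010010000000101
Magnitude: 0010010000000101 = 8192 + 1024 + 4 + 1 = 9221
Value: -9221



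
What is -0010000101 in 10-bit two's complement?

Original: 0010000101
Step 1 - Invert all bits: 1101111010
Step 2 - Add 1: 1101111011
Verification: 0010000101 + 1101111011 = 10000000000; discarding the end carry (carry out of the top bit) leaves the 10-bit value 0000000000, as required for x + (-x)



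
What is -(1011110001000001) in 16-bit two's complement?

Original (sign bit 1, negative): 1011110001000001
Step 1 - Invert all bits: 0100001110111110
Step 2 - Add 1: 0100001110111111
Verification: 1011110001000001 + 0100001110111111 = 10000000000000000; discarding the end carry (carry out of the top bit) leaves the 16-bit value 0000000000000000, as required for x + (-x)



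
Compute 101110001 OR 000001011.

OR: 1 when either bit is 1
  101110001
| 000001011
-----------
  101111011
Decimal: 369 | 11 = 379



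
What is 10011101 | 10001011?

OR: 1 when either bit is 1
  10011101
| 10001011
----------
  10011111
Decimal: 157 | 139 = 159



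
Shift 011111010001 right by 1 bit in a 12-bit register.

Original: 011111010001 (decimal 2001)
Shift right by 1 position
Drop the 1 low bit; fill with zero on the left
Result: 001111101000 (decimal 1000)
Equivalent: 2001 >> 1 = 2001 ÷ 2^1 = 1000



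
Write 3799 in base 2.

Using repeated division by 2:
3799 ÷ 2 = 1899 remainder 1
1899 ÷ 2 = 949 remainder 1
949 ÷ 2 = 474 remainder 1
474 ÷ 2 = 237 remainder 0
237 ÷ 2 = 118 remainder 1
118 ÷ 2 = 59 remainder 0
59 ÷ 2 = 29 remainder 1
29 ÷ 2 = 14 remainder 1
14 ÷ 2 = 7 remainder 0
7 ÷ 2 = 3 remainder 1
3 ÷ 2 = 1 remainder 1
1 ÷ 2 = 0 remainder 1
Reading remainders bottom to top: 111011010111



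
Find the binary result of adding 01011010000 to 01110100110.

Add column by column from the right: bit + bit + carry-in; write the sum mod 2, carry 1 when the sum is 2 or 3.
carry:  11100000000
        01011010000
+       01110100110
-------------------
       011001110110
(the carry out of the leftmost column, 0, becomes the leading bit)
Decimal check:
  01011010000 = 512 + 128 + 64 + 16 = 720
  01110100110 = 512 + 256 + 128 + 32 + 4 + 2 = 934
  720 + 934 = 1654, and 011001110110 = 1024 + 512 + 64 + 32 + 16 + 4 + 2 = 1654 ✓



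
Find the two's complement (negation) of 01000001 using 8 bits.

Original: 01000001
Step 1 - Invert all bits: 10111110
Step 2 - Add 1: 10111111
Verification: 01000001 + 10111111 = 100000000; discarding the end carry (carry out of the top bit) leaves the 8-bit value 00000000, as required for x + (-x)



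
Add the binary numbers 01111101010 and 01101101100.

Add column by column from the right: bit + bit + carry-in; write the sum mod 2, carry 1 when the sum is 2 or 3.
carry:  11111010000
        01111101010
+       01101101100
-------------------
       011101010110
(the carry out of the leftmost column, 0, becomes the leading bit)
Decimal check:
  01111101010 = 512 + 256 + 128 + 64 + 32 + 8 + 2 = 1002
  01101101100 = 512 + 256 + 64 + 32 + 8 + 4 = 876
  1002 + 876 = 1878, and 011101010110 = 1024 + 512 + 256 + 64 + 16 + 4 + 2 = 1878 ✓



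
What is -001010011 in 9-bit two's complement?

Original: 001010011
Step 1 - Invert all bits: 110101100
Step 2 - Add 1: 110101101
Verification: 001010011 + 110101101 = 1000000000; discarding the end carry (carry out of the top bit) leaves the 9-bit value 000000000, as required for x + (-x)



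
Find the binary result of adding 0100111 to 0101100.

Add column by column from the right: bit + bit + carry-in; write the sum mod 2, carry 1 when the sum is 2 or 3.
carry:  1011000
        0100111
+       0101100
---------------
       01010011
(the carry out of the leftmost column, 0, becomes the leading bit)
Decimal check:
  0100111 = 32 + 4 + 2 + 1 = 39
  0101100 = 32 + 8 + 4 = 44
  39 + 44 = 83, and 01010011 = 64 + 16 + 2 + 1 = 83 ✓



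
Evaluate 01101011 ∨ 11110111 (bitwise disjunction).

OR: 1 when either bit is 1
  01101011
| 11110111
----------
  11111111
Decimal: 107 | 247 = 255



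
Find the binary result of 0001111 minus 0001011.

Method 1 - Direct subtraction (column by column from the right: bit − bit − borrow-in; if negative, add 2 and borrow 1 from the next column):
borrow: 0000000
        0001111
-       0001011
---------------
        0000100

Method 2 - Add two's complement:
Two's complement of 0001011: invert → 1110100, add 1 → 1110101
  0001111
+ 1110101
---------
 10000100  (end carry out of the top bit = 1)
Discarding the end carry: 0000100
Decimal check:
  0001111 = 8 + 4 + 2 + 1 = 15
  0001011 = 8 + 2 + 1 = 11
  15 - 11 = 4, and 0000100 = 4 ✓



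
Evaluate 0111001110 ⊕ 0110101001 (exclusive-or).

XOR: 1 when bits differ
  0111001110
^ 0110101001
------------
  0001100111
Decimal: 462 ^ 425 = 103



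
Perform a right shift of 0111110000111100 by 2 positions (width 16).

Original: 0111110000111100 (decimal 31804)
Shift right by 2 positions
Drop the 2 low bits; fill with zeros on the left
Result: 0001111100001111 (decimal 7951)
Equivalent: 31804 >> 2 = 31804 ÷ 2^2 = 7951



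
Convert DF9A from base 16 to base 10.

Expand by place value (powers of 16):
Digit values: D = 13, F = 15, A = 10
DF9A = 13 × 16^3 + 15 × 16^2 + 9 × 16^1 + 10 × 16^0
= 13 × 4096 + 15 × 256 + 9 × 16 + 10 × 1
= 53248 + 3840 + 144 + 10
= 57242



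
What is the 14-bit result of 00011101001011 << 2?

Original: 00011101001011 (decimal 1867)
Shift left by 2 positions
Append 2 zeros on the right
Result: 01110100101100 (decimal 7468)
Equivalent: 1867 << 2 = 1867 × 2^2 = 7468



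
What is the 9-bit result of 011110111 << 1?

Original: 011110111 (decimal 247)
Shift left by 1 position
Append 1 zero on the right
Result: 111101110 (decimal 494)
Equivalent: 247 << 1 = 247 × 2^1 = 494



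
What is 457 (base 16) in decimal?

Expand by place value (powers of 16):
457 = 4 × 16^2 + 5 × 16^1 + 7 × 16^0
= 4 × 256 + 5 × 16 + 7 × 1
= 1024 + 80 + 7
= 1111



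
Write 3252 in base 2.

Using repeated division by 2:
3252 ÷ 2 = 1626 remainder 0
1626 ÷ 2 = 813 remainder 0
813 ÷ 2 = 406 remainder 1
406 ÷ 2 = 203 remainder 0
203 ÷ 2 = 101 remainder 1
101 ÷ 2 = 50 remainder 1
50 ÷ 2 = 25 remainder 0
25 ÷ 2 = 12 remainder 1
12 ÷ 2 = 6 remainder 0
6 ÷ 2 = 3 remainder 0
3 ÷ 2 = 1 remainder 1
1 ÷ 2 = 0 remainder 1
Reading remainders bottom to top: 110010110100



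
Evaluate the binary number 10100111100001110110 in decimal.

Sum of powers of 2 for each 1-bit:
2^1 + 2^2 + 2^4 + 2^5 + 2^6 + 2^11 + 2^12 + 2^13 + 2^14 + 2^17 + 2^19
= 2 + 4 + 16 + 32 + 64 + 2048 + 4096 + 8192 + 16384 + 131072 + 524288
= 686198



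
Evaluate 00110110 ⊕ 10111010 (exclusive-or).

XOR: 1 when bits differ
  00110110
^ 10111010
----------
  10001100
Decimal: 54 ^ 186 = 140



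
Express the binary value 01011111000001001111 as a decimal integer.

Sum of powers of 2 for each 1-bit:
2^0 + 2^1 + 2^2 + 2^3 + 2^6 + 2^12 + 2^13 + 2^14 + 2^15 + 2^16 + 2^18
= 1 + 2 + 4 + 8 + 64 + 4096 + 8192 + 16384 + 32768 + 65536 + 262144
= 389199



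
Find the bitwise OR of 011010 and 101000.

OR: 1 when either bit is 1
  011010
| 101000
--------
  111010
Decimal: 26 | 40 = 58



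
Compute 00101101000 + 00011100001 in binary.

Add column by column from the right: bit + bit + carry-in; write the sum mod 2, carry 1 when the sum is 2 or 3.
carry:  01111000000
        00101101000
+       00011100001
-------------------
       001001001001
(the carry out of the leftmost column, 0, becomes the leading bit)
Decimal check:
  00101101000 = 256 + 64 + 32 + 8 = 360
  00011100001 = 128 + 64 + 32 + 1 = 225
  360 + 225 = 585, and 001001001001 = 512 + 64 + 8 + 1 = 585 ✓



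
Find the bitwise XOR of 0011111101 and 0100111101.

XOR: 1 when bits differ
  0011111101
^ 0100111101
------------
  0111000000
Decimal: 253 ^ 317 = 448



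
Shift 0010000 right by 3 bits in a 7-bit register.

Original: 0010000 (decimal 16)
Shift right by 3 positions
Drop the 3 low bits; fill with zeros on the left
Result: 0000010 (decimal 2)
Equivalent: 16 >> 3 = 16 ÷ 2^3 = 2



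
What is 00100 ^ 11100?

XOR: 1 when bits differ
  00100
^ 11100
-------
  11000
Decimal: 4 ^ 28 = 24



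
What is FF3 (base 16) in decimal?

Expand by place value (powers of 16):
Digit values: F = 15
FF3 = 15 × 16^2 + 15 × 16^1 + 3 × 16^0
= 15 × 256 + 15 × 16 + 3 × 1
= 3840 + 240 + 3
= 4083



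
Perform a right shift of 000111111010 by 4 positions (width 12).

Original: 000111111010 (decimal 506)
Shift right by 4 positions
Drop the 4 low bits; fill with zeros on the left
Result: 000000011111 (decimal 31)
Equivalent: 506 >> 4 = 506 ÷ 2^4 = 31



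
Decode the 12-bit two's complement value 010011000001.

Binary: 010011000001
Sign bit: 0 (non-negative)
Read directly as an unsigned value:
010011000001 = 1024 + 128 + 64 + 1 = 1217
Value: 1217



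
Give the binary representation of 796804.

Using repeated division by 2:
796804 ÷ 2 = 398402 remainder 0
398402 ÷ 2 = 199201 remainder 0
199201 ÷ 2 = 99600 remainder 1
99600 ÷ 2 = 49800 remainder 0
49800 ÷ 2 = 24900 remainder 0
24900 ÷ 2 = 12450 remainder 0
12450 ÷ 2 = 6225 remainder 0
6225 ÷ 2 = 3112 remainder 1
3112 ÷ 2 = 1556 remainder 0
1556 ÷ 2 = 778 remainder 0
778 ÷ 2 = 389 remainder 0
389 ÷ 2 = 194 remainder 1
194 ÷ 2 = 97 remainder 0
97 ÷ 2 = 48 remainder 1
48 ÷ 2 = 24 remainder 0
24 ÷ 2 = 12 remainder 0
12 ÷ 2 = 6 remainder 0
6 ÷ 2 = 3 remainder 0
3 ÷ 2 = 1 remainder 1
1 ÷ 2 = 0 remainder 1
Reading remainders bottom to top: 11000010100010000100



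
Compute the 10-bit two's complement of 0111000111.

Original: 0111000111
Step 1 - Invert all bits: 1000111000
Step 2 - Add 1: 1000111001
Verification: 0111000111 + 1000111001 = 10000000000; discarding the end carry (carry out of the top bit) leaves the 10-bit value 0000000000, as required for x + (-x)



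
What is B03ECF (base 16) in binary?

Convert each hex digit to 4 bits:
  B = 1011
  0 = 0000
  3 = 0011
  E = 1110
  C = 1100
  F = 1111
Concatenate: 101100000011111011001111



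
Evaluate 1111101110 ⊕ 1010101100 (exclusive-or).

XOR: 1 when bits differ
  1111101110
^ 1010101100
------------
  0101000010
Decimal: 1006 ^ 684 = 322



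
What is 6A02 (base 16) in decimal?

Expand by place value (powers of 16):
Digit values: A = 10
6A02 = 6 × 16^3 + 10 × 16^2 + 0 × 16^1 + 2 × 16^0
= 6 × 4096 + 10 × 256 + 0 × 16 + 2 × 1
= 24576 + 2560 + 0 + 2
= 27138



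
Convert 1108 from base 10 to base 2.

Using repeated division by 2:
1108 ÷ 2 = 554 remainder 0
554 ÷ 2 = 277 remainder 0
277 ÷ 2 = 138 remainder 1
138 ÷ 2 = 69 remainder 0
69 ÷ 2 = 34 remainder 1
34 ÷ 2 = 17 remainder 0
17 ÷ 2 = 8 remainder 1
8 ÷ 2 = 4 remainder 0
4 ÷ 2 = 2 remainder 0
2 ÷ 2 = 1 remainder 0
1 ÷ 2 = 0 remainder 1
Reading remainders bottom to top: 10001010100



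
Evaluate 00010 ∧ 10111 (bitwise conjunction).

AND: 1 only when both bits are 1
  00010
& 10111
-------
  00010
Decimal: 2 & 23 = 2



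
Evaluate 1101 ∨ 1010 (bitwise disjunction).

OR: 1 when either bit is 1
  1101
| 1010
------
  1111
Decimal: 13 | 10 = 15



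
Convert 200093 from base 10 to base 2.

Using repeated division by 2:
200093 ÷ 2 = 100046 remainder 1
100046 ÷ 2 = 50023 remainder 0
50023 ÷ 2 = 25011 remainder 1
25011 ÷ 2 = 12505 remainder 1
12505 ÷ 2 = 6252 remainder 1
6252 ÷ 2 = 3126 remainder 0
3126 ÷ 2 = 1563 remainder 0
1563 ÷ 2 = 781 remainder 1
781 ÷ 2 = 390 remainder 1
390 ÷ 2 = 195 remainder 0
195 ÷ 2 = 97 remainder 1
97 ÷ 2 = 48 remainder 1
48 ÷ 2 = 24 remainder 0
24 ÷ 2 = 12 remainder 0
12 ÷ 2 = 6 remainder 0
6 ÷ 2 = 3 remainder 0
3 ÷ 2 = 1 remainder 1
1 ÷ 2 = 0 remainder 1
Reading remainders bottom to top: 110000110110011101

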